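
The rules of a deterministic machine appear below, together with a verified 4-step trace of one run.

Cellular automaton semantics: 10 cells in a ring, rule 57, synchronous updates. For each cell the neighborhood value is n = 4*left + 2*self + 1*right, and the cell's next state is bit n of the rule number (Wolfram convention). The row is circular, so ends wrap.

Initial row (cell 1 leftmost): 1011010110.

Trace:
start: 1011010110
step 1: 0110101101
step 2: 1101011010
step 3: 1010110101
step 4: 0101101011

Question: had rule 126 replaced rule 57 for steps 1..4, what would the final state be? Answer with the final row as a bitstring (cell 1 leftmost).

(re-executing steps 1..4 under rule 126; state before step 1: 1011010110)
step 1: 1111111111
step 2: 0000000000
step 3: 0000000000
step 4: 0000000000

0000000000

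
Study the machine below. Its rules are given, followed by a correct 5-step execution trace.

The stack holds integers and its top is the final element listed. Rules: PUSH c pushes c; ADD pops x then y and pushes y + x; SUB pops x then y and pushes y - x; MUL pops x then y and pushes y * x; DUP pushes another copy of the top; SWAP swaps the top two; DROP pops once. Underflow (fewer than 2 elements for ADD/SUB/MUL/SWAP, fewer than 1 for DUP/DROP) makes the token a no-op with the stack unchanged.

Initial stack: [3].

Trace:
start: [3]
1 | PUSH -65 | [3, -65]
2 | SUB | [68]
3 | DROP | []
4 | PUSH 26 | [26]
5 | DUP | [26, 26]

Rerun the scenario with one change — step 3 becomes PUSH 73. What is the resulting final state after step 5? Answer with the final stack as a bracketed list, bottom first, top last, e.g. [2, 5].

(re-executing from step 3 with the substitution; state before step 3: [68])
3 | PUSH 73 | [68, 73]
4 | PUSH 26 | [68, 73, 26]
5 | DUP | [68, 73, 26, 26]

[68, 73, 26, 26]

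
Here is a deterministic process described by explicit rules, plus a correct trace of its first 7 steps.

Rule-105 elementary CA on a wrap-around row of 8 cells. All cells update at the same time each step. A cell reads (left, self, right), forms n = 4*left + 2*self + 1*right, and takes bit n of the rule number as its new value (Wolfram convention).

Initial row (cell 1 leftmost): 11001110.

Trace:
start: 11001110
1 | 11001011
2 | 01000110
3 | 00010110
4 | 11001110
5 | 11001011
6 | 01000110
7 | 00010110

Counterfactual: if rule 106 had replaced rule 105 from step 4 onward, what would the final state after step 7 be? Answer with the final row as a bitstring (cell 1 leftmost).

01100101

(re-executing steps 4..7 under rule 106; state before step 4: 00010110)
4 | 00101110
5 | 01011010
6 | 10111100
7 | 01100101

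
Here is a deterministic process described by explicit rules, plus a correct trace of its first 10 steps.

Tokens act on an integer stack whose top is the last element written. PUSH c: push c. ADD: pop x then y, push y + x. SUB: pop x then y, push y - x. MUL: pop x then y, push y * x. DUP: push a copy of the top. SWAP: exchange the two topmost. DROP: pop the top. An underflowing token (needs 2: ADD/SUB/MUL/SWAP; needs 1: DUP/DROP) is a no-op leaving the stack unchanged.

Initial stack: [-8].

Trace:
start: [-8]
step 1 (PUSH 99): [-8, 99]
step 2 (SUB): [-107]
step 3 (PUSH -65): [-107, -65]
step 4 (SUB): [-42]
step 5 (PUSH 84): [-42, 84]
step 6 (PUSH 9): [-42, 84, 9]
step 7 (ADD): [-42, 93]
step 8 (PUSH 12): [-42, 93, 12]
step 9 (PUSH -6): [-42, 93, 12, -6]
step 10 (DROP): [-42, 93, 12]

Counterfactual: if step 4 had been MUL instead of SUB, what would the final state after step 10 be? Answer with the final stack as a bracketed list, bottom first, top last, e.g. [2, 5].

(re-executing from step 4 with the substitution; state before step 4: [-107, -65])
step 4 (MUL): [6955]
step 5 (PUSH 84): [6955, 84]
step 6 (PUSH 9): [6955, 84, 9]
step 7 (ADD): [6955, 93]
step 8 (PUSH 12): [6955, 93, 12]
step 9 (PUSH -6): [6955, 93, 12, -6]
step 10 (DROP): [6955, 93, 12]

[6955, 93, 12]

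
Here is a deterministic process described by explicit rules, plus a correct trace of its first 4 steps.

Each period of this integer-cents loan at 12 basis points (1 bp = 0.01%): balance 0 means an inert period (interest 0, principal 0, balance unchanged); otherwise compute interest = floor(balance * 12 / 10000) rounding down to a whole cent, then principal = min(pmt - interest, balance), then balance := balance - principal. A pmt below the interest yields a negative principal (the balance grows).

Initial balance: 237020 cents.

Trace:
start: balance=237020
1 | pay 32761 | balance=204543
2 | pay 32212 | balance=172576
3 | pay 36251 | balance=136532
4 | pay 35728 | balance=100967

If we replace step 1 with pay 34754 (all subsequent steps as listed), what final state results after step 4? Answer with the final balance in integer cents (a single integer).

98967

(re-executing from step 1 with the substitution; state before step 1: balance=237020)
1 | pay 34754 | balance=202550
2 | pay 32212 | balance=170581
3 | pay 36251 | balance=134534
4 | pay 35728 | balance=98967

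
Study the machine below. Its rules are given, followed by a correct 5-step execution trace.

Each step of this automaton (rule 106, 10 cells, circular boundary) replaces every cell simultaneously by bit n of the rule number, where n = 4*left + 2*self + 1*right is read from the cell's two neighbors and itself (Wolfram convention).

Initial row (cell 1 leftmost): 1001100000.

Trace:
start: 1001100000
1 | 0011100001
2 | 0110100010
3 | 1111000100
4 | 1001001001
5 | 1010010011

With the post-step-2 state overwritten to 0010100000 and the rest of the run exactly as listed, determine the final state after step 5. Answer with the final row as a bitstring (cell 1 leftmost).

state after step 2 := 0010100000
3 | 0101000000
4 | 1010000000
5 | 0100000001

0100000001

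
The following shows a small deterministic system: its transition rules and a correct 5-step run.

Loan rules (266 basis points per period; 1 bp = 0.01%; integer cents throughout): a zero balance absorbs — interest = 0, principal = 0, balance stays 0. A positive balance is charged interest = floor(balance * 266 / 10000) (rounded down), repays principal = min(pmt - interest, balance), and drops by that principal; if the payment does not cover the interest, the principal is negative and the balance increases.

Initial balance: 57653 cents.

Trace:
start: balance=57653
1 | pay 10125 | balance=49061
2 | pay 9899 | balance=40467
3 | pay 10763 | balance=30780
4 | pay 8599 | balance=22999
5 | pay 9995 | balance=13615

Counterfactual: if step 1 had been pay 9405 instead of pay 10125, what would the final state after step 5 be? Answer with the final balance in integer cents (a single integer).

(re-executing from step 1 with the substitution; state before step 1: balance=57653)
1 | pay 9405 | balance=49781
2 | pay 9899 | balance=41206
3 | pay 10763 | balance=31539
4 | pay 8599 | balance=23778
5 | pay 9995 | balance=14415

14415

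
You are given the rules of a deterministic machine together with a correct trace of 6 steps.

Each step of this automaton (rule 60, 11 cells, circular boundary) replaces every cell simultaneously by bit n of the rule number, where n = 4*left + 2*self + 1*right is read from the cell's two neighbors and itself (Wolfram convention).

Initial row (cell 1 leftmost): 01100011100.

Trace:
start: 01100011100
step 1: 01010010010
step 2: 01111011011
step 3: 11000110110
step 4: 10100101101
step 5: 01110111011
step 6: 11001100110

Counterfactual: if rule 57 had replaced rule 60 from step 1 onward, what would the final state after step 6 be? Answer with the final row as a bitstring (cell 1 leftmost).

(re-executing steps 1..6 under rule 57; state before step 1: 01100011100)
step 1: 01011010011
step 2: 10110101010
step 3: 01101010101
step 4: 11010101010
step 5: 10101010101
step 6: 01010101011

01010101011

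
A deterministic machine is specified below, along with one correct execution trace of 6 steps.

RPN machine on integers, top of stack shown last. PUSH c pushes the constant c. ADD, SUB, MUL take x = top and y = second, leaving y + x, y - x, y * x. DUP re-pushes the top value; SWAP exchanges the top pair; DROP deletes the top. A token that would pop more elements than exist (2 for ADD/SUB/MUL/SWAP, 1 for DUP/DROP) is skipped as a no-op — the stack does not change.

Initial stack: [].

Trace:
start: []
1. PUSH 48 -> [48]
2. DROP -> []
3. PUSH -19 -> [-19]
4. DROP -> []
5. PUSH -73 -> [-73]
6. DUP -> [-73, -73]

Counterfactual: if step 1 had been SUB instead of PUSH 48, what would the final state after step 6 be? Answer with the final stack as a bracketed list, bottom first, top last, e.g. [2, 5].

[-73, -73]

(re-executing from step 1 with the substitution; state before step 1: [])
1. SUB -> []
2. DROP -> []
3. PUSH -19 -> [-19]
4. DROP -> []
5. PUSH -73 -> [-73]
6. DUP -> [-73, -73]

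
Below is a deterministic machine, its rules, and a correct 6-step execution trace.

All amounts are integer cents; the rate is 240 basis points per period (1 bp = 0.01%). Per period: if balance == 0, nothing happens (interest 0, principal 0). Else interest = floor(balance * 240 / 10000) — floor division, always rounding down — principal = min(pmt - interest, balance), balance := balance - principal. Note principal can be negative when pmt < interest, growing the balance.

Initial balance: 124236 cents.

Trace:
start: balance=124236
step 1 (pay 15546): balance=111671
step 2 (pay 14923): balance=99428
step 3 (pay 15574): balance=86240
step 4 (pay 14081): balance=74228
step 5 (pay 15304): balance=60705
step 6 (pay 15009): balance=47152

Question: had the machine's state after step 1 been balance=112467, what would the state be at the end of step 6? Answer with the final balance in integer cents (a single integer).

state after step 1 := balance=112467
step 2 (pay 14923): balance=100243
step 3 (pay 15574): balance=87074
step 4 (pay 14081): balance=75082
step 5 (pay 15304): balance=61579
step 6 (pay 15009): balance=48047

48047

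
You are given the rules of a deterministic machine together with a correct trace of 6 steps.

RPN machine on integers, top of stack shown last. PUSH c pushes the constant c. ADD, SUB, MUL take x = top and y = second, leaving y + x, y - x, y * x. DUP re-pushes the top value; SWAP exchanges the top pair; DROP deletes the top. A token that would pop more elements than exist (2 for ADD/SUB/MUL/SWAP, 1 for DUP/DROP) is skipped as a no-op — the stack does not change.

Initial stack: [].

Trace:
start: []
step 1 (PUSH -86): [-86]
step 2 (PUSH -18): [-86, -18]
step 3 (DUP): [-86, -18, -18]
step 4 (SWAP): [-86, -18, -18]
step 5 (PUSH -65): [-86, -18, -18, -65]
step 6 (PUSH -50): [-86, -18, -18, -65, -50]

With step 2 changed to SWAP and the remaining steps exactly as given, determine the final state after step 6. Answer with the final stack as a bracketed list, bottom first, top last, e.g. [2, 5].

(re-executing from step 2 with the substitution; state before step 2: [-86])
step 2 (SWAP): [-86]
step 3 (DUP): [-86, -86]
step 4 (SWAP): [-86, -86]
step 5 (PUSH -65): [-86, -86, -65]
step 6 (PUSH -50): [-86, -86, -65, -50]

[-86, -86, -65, -50]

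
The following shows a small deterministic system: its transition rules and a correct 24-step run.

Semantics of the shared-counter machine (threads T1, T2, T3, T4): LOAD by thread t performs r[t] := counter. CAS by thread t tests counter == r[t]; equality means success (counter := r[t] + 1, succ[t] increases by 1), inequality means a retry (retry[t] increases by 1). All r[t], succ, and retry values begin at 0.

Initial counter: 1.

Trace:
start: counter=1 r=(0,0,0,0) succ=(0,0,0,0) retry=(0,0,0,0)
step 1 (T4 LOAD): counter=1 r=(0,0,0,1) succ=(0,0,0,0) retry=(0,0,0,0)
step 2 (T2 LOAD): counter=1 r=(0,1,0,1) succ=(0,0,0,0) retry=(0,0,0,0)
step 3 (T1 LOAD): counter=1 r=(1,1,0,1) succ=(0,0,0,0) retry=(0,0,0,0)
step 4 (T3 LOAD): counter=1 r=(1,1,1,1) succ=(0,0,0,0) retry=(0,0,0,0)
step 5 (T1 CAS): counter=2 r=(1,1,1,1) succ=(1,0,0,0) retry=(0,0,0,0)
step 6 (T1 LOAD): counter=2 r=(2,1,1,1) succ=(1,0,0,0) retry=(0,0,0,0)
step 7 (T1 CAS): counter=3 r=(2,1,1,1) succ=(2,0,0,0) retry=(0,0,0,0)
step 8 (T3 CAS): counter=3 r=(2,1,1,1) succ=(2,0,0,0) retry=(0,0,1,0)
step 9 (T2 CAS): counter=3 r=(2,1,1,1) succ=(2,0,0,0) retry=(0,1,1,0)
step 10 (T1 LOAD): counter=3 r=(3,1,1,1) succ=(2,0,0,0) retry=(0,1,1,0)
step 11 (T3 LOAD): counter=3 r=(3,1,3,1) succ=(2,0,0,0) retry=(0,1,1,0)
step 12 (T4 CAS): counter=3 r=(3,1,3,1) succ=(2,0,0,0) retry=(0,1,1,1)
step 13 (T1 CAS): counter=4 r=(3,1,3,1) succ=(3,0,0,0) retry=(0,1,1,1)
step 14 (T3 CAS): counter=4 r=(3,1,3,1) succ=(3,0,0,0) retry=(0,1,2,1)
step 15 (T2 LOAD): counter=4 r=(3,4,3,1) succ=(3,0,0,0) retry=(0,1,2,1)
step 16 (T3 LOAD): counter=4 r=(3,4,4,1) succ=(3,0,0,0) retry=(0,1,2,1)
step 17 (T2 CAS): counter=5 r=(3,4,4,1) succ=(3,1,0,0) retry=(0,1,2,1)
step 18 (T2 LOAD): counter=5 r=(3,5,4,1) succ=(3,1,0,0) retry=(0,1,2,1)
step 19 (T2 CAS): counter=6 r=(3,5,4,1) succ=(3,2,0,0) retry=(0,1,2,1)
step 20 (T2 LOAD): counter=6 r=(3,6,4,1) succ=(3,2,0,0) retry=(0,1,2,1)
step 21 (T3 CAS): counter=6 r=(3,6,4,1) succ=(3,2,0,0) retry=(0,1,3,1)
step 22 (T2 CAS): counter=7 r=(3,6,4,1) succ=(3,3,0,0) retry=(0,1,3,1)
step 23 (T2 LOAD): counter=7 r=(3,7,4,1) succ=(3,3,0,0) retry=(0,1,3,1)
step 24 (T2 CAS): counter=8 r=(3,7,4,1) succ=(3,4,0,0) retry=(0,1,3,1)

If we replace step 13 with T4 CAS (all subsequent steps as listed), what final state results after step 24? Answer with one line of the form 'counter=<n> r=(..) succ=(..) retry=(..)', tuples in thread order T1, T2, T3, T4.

(re-executing from step 13 with the substitution; state before step 13: counter=3 r=(3,1,3,1) succ=(2,0,0,0) retry=(0,1,1,1))
step 13 (T4 CAS): counter=3 r=(3,1,3,1) succ=(2,0,0,0) retry=(0,1,1,2)
step 14 (T3 CAS): counter=4 r=(3,1,3,1) succ=(2,0,1,0) retry=(0,1,1,2)
step 15 (T2 LOAD): counter=4 r=(3,4,3,1) succ=(2,0,1,0) retry=(0,1,1,2)
step 16 (T3 LOAD): counter=4 r=(3,4,4,1) succ=(2,0,1,0) retry=(0,1,1,2)
step 17 (T2 CAS): counter=5 r=(3,4,4,1) succ=(2,1,1,0) retry=(0,1,1,2)
step 18 (T2 LOAD): counter=5 r=(3,5,4,1) succ=(2,1,1,0) retry=(0,1,1,2)
step 19 (T2 CAS): counter=6 r=(3,5,4,1) succ=(2,2,1,0) retry=(0,1,1,2)
step 20 (T2 LOAD): counter=6 r=(3,6,4,1) succ=(2,2,1,0) retry=(0,1,1,2)
step 21 (T3 CAS): counter=6 r=(3,6,4,1) succ=(2,2,1,0) retry=(0,1,2,2)
step 22 (T2 CAS): counter=7 r=(3,6,4,1) succ=(2,3,1,0) retry=(0,1,2,2)
step 23 (T2 LOAD): counter=7 r=(3,7,4,1) succ=(2,3,1,0) retry=(0,1,2,2)
step 24 (T2 CAS): counter=8 r=(3,7,4,1) succ=(2,4,1,0) retry=(0,1,2,2)

counter=8 r=(3,7,4,1) succ=(2,4,1,0) retry=(0,1,2,2)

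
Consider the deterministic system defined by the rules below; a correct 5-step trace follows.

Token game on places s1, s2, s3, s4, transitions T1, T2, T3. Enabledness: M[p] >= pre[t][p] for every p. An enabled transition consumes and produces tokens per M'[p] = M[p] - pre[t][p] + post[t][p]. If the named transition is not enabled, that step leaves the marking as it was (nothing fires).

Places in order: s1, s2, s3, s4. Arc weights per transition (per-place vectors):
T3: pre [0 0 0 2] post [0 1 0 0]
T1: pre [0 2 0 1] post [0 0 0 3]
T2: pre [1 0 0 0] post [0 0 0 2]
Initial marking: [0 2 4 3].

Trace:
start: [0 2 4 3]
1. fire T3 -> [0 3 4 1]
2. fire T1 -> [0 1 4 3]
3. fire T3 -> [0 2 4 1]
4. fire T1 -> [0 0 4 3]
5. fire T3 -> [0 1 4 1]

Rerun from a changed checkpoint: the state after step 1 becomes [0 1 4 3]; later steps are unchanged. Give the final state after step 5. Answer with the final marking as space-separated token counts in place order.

state after step 1 := [0 1 4 3]
2. fire T1 -> [0 1 4 3]
3. fire T3 -> [0 2 4 1]
4. fire T1 -> [0 0 4 3]
5. fire T3 -> [0 1 4 1]

0 1 4 1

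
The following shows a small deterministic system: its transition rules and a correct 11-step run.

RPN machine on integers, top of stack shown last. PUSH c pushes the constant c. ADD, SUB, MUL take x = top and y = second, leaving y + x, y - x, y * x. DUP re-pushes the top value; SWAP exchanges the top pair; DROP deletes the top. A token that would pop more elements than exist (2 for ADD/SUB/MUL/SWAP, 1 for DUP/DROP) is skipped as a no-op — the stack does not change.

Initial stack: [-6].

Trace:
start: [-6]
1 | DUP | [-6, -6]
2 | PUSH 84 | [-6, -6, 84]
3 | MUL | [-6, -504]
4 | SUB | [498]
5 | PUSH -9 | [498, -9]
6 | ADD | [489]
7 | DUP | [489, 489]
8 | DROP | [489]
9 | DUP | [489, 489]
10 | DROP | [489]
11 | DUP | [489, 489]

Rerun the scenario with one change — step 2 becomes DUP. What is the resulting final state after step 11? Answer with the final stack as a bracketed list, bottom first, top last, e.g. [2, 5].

[-51, -51]

(re-executing from step 2 with the substitution; state before step 2: [-6, -6])
2 | DUP | [-6, -6, -6]
3 | MUL | [-6, 36]
4 | SUB | [-42]
5 | PUSH -9 | [-42, -9]
6 | ADD | [-51]
7 | DUP | [-51, -51]
8 | DROP | [-51]
9 | DUP | [-51, -51]
10 | DROP | [-51]
11 | DUP | [-51, -51]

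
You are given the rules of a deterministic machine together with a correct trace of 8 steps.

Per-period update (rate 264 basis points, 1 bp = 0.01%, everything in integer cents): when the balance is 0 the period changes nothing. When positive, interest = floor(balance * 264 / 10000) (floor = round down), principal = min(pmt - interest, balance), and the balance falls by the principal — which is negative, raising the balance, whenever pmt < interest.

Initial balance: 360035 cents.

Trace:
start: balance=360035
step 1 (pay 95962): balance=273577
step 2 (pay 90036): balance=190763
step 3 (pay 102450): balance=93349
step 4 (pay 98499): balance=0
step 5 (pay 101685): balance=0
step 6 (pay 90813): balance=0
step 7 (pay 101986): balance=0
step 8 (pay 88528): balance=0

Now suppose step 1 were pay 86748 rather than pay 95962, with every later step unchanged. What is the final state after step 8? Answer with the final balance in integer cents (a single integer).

(re-executing from step 1 with the substitution; state before step 1: balance=360035)
step 1 (pay 86748): balance=282791
step 2 (pay 90036): balance=200220
step 3 (pay 102450): balance=103055
step 4 (pay 98499): balance=7276
step 5 (pay 101685): balance=0
step 6 (pay 90813): balance=0
step 7 (pay 101986): balance=0
step 8 (pay 88528): balance=0

0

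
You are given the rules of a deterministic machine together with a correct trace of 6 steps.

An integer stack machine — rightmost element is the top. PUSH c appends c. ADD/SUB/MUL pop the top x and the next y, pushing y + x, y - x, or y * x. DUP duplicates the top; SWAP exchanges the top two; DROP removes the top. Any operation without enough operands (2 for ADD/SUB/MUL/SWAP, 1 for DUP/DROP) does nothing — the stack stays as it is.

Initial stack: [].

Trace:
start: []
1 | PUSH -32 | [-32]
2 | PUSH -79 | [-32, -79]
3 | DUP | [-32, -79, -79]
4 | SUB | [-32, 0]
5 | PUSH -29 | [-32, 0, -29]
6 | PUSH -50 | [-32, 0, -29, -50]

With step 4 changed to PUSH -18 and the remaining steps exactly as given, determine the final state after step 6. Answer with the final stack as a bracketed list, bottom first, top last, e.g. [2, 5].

(re-executing from step 4 with the substitution; state before step 4: [-32, -79, -79])
4 | PUSH -18 | [-32, -79, -79, -18]
5 | PUSH -29 | [-32, -79, -79, -18, -29]
6 | PUSH -50 | [-32, -79, -79, -18, -29, -50]

[-32, -79, -79, -18, -29, -50]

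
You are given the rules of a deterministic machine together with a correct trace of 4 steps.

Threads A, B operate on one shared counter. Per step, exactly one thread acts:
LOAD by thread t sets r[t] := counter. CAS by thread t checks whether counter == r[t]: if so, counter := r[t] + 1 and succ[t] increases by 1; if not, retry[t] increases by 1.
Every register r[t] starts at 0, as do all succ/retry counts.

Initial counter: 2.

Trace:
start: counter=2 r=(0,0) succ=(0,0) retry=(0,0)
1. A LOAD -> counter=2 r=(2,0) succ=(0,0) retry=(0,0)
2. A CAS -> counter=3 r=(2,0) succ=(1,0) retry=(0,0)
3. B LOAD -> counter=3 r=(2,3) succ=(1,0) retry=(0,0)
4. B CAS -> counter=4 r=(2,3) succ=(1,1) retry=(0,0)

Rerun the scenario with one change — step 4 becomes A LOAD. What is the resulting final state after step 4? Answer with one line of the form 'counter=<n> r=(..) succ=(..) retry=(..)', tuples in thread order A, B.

counter=3 r=(3,3) succ=(1,0) retry=(0,0)

(re-executing from step 4 with the substitution; state before step 4: counter=3 r=(2,3) succ=(1,0) retry=(0,0))
4. A LOAD -> counter=3 r=(3,3) succ=(1,0) retry=(0,0)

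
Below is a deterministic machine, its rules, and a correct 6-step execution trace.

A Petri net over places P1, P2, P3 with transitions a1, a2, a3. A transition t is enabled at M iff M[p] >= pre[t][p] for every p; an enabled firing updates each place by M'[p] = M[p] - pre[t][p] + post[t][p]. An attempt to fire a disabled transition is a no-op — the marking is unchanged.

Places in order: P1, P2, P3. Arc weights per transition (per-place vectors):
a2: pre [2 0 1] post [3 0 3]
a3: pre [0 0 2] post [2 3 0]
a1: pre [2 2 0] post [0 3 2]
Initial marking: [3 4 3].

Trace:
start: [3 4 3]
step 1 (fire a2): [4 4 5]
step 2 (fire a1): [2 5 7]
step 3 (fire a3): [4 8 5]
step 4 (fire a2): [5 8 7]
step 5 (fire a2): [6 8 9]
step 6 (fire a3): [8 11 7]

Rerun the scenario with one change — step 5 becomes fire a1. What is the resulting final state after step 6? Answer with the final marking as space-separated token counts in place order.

(re-executing from step 5 with the substitution; state before step 5: [5 8 7])
step 5 (fire a1): [3 9 9]
step 6 (fire a3): [5 12 7]

5 12 7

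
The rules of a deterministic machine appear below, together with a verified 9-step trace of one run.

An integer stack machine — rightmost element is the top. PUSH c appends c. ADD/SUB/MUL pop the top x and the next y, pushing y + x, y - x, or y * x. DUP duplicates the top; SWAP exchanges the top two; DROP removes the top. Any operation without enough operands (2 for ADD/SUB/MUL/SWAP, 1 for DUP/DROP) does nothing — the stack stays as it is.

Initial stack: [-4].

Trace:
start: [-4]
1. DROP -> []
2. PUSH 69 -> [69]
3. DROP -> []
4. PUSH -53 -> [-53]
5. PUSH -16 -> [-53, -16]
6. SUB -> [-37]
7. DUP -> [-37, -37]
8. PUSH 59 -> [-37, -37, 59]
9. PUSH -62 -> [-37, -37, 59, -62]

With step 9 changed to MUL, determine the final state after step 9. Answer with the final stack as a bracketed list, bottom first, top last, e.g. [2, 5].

(re-executing from step 9 with the substitution; state before step 9: [-37, -37, 59])
9. MUL -> [-37, -2183]

[-37, -2183]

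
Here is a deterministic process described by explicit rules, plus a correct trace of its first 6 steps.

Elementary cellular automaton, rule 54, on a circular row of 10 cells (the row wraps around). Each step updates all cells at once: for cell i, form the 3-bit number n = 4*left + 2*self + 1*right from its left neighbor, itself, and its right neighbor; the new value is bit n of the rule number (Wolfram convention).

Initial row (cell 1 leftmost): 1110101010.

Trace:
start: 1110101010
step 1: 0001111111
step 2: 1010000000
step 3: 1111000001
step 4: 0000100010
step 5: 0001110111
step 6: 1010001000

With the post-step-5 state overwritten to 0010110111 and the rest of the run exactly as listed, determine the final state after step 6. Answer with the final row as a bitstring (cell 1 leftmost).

1111001000

state after step 5 := 0010110111
step 6: 1111001000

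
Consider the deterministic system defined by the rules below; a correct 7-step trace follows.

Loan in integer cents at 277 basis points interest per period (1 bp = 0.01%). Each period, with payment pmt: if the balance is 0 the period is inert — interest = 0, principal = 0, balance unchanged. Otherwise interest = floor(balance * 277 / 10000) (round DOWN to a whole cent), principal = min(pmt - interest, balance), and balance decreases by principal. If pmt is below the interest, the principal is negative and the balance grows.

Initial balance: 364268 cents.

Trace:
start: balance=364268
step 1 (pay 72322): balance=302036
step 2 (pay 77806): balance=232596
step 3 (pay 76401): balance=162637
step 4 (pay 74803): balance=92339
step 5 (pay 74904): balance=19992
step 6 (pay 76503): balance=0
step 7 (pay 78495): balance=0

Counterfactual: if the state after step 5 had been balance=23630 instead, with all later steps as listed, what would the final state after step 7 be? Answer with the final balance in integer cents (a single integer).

0

state after step 5 := balance=23630
step 6 (pay 76503): balance=0
step 7 (pay 78495): balance=0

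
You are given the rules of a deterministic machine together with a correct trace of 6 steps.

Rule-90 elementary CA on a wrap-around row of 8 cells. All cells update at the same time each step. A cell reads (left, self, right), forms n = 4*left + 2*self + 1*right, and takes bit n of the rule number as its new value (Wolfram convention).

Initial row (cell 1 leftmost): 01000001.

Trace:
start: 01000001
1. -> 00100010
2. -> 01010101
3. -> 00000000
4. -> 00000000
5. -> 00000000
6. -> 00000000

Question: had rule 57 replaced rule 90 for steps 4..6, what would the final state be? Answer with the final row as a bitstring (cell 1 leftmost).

(re-executing steps 4..6 under rule 57; state before step 4: 00000000)
4. -> 11111111
5. -> 00000000
6. -> 11111111

11111111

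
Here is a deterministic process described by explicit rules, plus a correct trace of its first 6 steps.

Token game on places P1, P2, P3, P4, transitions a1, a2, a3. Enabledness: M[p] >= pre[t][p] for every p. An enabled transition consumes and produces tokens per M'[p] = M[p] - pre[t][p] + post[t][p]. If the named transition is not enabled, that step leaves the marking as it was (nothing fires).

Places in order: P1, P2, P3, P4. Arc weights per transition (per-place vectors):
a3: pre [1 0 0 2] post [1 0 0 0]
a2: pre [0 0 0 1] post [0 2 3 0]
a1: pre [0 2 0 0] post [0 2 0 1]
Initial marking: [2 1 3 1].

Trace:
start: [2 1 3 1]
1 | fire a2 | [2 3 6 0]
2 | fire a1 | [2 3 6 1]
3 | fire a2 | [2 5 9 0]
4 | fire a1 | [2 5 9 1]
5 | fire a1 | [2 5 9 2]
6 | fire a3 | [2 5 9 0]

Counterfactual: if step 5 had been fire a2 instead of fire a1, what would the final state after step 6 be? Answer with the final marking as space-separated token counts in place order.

(re-executing from step 5 with the substitution; state before step 5: [2 5 9 1])
5 | fire a2 | [2 7 12 0]
6 | fire a3 | [2 7 12 0]

2 7 12 0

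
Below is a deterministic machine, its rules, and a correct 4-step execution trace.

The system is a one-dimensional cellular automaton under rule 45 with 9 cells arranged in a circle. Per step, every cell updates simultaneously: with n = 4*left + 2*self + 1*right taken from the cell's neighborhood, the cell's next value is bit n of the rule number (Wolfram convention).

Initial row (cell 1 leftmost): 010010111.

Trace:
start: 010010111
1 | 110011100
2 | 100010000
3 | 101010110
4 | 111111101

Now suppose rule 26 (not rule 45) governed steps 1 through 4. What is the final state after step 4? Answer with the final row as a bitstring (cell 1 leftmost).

(re-executing steps 1..4 under rule 26; state before step 1: 010010111)
1 | 001100100
2 | 011011010
3 | 110010001
4 | 001101011

001101011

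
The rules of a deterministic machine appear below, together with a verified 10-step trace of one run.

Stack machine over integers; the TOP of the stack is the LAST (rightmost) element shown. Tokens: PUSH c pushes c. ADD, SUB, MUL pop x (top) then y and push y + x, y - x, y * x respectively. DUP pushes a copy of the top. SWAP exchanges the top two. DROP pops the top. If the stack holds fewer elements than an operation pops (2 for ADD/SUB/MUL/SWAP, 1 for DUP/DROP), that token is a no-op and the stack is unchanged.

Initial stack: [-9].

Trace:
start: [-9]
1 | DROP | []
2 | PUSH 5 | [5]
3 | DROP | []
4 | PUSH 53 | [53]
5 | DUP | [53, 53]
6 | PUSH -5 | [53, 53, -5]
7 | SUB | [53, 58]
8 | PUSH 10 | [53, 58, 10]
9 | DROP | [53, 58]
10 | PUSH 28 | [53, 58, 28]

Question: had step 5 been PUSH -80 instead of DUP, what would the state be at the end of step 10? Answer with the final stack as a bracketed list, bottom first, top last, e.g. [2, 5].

(re-executing from step 5 with the substitution; state before step 5: [53])
5 | PUSH -80 | [53, -80]
6 | PUSH -5 | [53, -80, -5]
7 | SUB | [53, -75]
8 | PUSH 10 | [53, -75, 10]
9 | DROP | [53, -75]
10 | PUSH 28 | [53, -75, 28]

[53, -75, 28]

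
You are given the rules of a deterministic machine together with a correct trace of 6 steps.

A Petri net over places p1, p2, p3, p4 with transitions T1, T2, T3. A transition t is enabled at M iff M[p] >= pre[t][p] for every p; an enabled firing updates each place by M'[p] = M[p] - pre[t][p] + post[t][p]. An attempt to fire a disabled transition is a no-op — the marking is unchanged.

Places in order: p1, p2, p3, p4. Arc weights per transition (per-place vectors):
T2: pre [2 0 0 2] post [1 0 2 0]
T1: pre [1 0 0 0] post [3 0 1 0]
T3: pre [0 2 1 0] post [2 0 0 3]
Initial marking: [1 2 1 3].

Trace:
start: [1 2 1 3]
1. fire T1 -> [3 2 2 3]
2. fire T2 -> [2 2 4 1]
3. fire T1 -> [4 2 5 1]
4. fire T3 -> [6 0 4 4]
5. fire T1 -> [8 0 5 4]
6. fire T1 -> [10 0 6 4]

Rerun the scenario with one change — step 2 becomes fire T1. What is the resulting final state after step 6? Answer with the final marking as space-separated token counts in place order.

13 0 5 6

(re-executing from step 2 with the substitution; state before step 2: [3 2 2 3])
2. fire T1 -> [5 2 3 3]
3. fire T1 -> [7 2 4 3]
4. fire T3 -> [9 0 3 6]
5. fire T1 -> [11 0 4 6]
6. fire T1 -> [13 0 5 6]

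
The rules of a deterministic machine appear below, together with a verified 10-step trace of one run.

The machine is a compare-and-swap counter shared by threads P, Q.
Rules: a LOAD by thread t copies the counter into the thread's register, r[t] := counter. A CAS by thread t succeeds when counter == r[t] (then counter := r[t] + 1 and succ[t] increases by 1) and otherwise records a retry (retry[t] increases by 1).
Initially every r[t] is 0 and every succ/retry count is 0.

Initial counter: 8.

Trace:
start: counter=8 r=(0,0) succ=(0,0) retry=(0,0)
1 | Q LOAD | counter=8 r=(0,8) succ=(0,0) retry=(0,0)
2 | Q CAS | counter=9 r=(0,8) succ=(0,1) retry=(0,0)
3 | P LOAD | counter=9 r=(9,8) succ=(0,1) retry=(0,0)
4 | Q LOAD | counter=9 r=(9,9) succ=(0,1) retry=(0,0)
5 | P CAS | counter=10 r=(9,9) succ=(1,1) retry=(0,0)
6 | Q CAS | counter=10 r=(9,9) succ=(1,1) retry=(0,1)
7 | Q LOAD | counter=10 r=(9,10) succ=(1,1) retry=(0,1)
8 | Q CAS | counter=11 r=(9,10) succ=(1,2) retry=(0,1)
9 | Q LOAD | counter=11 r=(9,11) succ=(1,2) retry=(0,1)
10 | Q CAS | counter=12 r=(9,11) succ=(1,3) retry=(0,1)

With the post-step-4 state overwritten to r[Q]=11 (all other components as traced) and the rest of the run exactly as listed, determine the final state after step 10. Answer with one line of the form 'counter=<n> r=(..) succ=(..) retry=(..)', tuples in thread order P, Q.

counter=12 r=(9,11) succ=(1,3) retry=(0,1)

state after step 4 := counter=9 r=(9,11) succ=(0,1) retry=(0,0)
5 | P CAS | counter=10 r=(9,11) succ=(1,1) retry=(0,0)
6 | Q CAS | counter=10 r=(9,11) succ=(1,1) retry=(0,1)
7 | Q LOAD | counter=10 r=(9,10) succ=(1,1) retry=(0,1)
8 | Q CAS | counter=11 r=(9,10) succ=(1,2) retry=(0,1)
9 | Q LOAD | counter=11 r=(9,11) succ=(1,2) retry=(0,1)
10 | Q CAS | counter=12 r=(9,11) succ=(1,3) retry=(0,1)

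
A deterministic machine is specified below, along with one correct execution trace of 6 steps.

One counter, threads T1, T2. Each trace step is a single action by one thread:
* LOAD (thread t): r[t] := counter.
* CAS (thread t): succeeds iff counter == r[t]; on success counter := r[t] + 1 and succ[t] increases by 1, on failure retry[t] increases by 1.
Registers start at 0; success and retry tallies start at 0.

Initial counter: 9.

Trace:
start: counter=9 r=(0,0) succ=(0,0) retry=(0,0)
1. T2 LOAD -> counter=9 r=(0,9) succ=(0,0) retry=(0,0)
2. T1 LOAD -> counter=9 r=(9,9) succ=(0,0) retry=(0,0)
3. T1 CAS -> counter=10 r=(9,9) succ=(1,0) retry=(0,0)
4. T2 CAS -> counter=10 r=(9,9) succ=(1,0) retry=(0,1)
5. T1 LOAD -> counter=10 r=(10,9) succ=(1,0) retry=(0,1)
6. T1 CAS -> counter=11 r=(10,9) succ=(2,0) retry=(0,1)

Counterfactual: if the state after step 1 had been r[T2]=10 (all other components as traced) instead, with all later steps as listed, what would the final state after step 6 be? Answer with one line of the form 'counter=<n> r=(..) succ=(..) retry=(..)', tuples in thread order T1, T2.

counter=12 r=(11,10) succ=(2,1) retry=(0,0)

state after step 1 := counter=9 r=(0,10) succ=(0,0) retry=(0,0)
2. T1 LOAD -> counter=9 r=(9,10) succ=(0,0) retry=(0,0)
3. T1 CAS -> counter=10 r=(9,10) succ=(1,0) retry=(0,0)
4. T2 CAS -> counter=11 r=(9,10) succ=(1,1) retry=(0,0)
5. T1 LOAD -> counter=11 r=(11,10) succ=(1,1) retry=(0,0)
6. T1 CAS -> counter=12 r=(11,10) succ=(2,1) retry=(0,0)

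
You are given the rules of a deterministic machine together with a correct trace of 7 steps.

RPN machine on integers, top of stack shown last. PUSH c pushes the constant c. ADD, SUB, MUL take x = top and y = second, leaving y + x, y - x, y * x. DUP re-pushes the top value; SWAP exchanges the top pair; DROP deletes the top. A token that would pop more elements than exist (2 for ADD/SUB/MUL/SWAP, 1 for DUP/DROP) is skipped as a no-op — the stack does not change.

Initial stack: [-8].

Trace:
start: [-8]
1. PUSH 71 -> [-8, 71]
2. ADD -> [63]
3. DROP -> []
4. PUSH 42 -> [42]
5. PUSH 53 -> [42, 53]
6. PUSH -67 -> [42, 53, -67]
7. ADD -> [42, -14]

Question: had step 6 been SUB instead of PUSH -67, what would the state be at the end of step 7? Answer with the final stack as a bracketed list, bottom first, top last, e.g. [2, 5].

(re-executing from step 6 with the substitution; state before step 6: [42, 53])
6. SUB -> [-11]
7. ADD -> [-11]

[-11]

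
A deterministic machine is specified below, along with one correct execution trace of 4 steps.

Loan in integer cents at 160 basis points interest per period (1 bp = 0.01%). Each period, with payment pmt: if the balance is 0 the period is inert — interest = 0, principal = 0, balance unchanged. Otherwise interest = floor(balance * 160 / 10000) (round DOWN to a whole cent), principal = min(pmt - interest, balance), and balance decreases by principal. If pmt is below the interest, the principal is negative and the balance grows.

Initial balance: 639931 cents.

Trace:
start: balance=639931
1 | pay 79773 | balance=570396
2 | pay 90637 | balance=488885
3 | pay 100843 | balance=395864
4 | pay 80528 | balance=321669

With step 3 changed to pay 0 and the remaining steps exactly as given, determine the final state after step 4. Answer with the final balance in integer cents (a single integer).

424126

(re-executing from step 3 with the substitution; state before step 3: balance=488885)
3 | pay 0 | balance=496707
4 | pay 80528 | balance=424126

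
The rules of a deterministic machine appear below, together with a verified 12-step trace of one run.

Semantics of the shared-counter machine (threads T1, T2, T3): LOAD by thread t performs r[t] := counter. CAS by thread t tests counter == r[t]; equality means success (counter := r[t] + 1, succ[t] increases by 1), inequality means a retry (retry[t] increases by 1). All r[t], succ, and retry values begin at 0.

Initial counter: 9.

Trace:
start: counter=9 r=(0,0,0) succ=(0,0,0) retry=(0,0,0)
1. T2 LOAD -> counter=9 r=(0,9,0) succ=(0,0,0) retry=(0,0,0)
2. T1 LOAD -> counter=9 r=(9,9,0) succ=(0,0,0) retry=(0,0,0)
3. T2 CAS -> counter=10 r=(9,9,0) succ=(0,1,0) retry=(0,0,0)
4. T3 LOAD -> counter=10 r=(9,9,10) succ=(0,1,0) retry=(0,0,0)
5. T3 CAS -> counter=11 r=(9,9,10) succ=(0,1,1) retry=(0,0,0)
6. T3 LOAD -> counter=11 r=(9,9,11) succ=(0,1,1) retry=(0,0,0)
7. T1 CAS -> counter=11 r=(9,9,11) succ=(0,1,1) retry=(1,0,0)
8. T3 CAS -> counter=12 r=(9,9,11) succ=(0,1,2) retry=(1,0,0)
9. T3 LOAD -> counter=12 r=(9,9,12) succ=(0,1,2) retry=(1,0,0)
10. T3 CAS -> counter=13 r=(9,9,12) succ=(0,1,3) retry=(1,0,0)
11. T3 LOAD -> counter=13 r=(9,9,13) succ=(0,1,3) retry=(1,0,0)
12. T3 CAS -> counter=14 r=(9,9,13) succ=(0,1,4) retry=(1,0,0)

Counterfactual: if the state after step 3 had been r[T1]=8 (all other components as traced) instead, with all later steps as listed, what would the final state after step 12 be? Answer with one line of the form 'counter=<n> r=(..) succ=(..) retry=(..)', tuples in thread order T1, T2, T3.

counter=14 r=(8,9,13) succ=(0,1,4) retry=(1,0,0)

state after step 3 := counter=10 r=(8,9,0) succ=(0,1,0) retry=(0,0,0)
4. T3 LOAD -> counter=10 r=(8,9,10) succ=(0,1,0) retry=(0,0,0)
5. T3 CAS -> counter=11 r=(8,9,10) succ=(0,1,1) retry=(0,0,0)
6. T3 LOAD -> counter=11 r=(8,9,11) succ=(0,1,1) retry=(0,0,0)
7. T1 CAS -> counter=11 r=(8,9,11) succ=(0,1,1) retry=(1,0,0)
8. T3 CAS -> counter=12 r=(8,9,11) succ=(0,1,2) retry=(1,0,0)
9. T3 LOAD -> counter=12 r=(8,9,12) succ=(0,1,2) retry=(1,0,0)
10. T3 CAS -> counter=13 r=(8,9,12) succ=(0,1,3) retry=(1,0,0)
11. T3 LOAD -> counter=13 r=(8,9,13) succ=(0,1,3) retry=(1,0,0)
12. T3 CAS -> counter=14 r=(8,9,13) succ=(0,1,4) retry=(1,0,0)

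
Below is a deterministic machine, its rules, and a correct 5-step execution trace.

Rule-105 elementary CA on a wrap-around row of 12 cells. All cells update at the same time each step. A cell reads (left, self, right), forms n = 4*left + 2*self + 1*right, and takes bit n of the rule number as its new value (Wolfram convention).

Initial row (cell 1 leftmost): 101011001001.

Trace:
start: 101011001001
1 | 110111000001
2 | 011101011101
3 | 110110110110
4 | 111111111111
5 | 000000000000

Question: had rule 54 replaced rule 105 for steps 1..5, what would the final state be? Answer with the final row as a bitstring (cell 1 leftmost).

000000001000

(re-executing steps 1..5 under rule 54; state before step 1: 101011001001)
1 | 011100111110
2 | 100011000001
3 | 010100100010
4 | 111111110111
5 | 000000001000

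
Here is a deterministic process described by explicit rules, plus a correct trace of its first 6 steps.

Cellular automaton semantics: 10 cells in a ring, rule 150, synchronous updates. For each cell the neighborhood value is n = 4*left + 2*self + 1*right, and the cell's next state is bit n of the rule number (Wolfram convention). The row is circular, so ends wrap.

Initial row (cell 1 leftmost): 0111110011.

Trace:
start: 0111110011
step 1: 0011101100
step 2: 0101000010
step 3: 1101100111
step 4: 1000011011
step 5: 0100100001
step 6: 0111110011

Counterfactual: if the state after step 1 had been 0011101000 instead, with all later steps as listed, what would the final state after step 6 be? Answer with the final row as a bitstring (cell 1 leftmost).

1010011101

state after step 1 := 0011101000
step 2: 0101001100
step 3: 1101110010
step 4: 0000101110
step 5: 0001100101
step 6: 1010011101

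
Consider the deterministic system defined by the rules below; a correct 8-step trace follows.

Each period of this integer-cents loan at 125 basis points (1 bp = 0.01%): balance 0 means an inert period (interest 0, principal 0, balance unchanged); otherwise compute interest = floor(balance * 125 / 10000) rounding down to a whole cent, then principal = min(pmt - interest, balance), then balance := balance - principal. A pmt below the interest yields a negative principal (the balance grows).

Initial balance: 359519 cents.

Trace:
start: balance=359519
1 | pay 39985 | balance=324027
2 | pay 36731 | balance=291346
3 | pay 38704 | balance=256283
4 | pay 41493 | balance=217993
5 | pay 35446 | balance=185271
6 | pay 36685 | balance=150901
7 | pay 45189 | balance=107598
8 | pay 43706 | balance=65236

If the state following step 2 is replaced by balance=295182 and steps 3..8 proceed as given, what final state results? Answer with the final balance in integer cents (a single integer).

69371

state after step 2 := balance=295182
3 | pay 38704 | balance=260167
4 | pay 41493 | balance=221926
5 | pay 35446 | balance=189254
6 | pay 36685 | balance=154934
7 | pay 45189 | balance=111681
8 | pay 43706 | balance=69371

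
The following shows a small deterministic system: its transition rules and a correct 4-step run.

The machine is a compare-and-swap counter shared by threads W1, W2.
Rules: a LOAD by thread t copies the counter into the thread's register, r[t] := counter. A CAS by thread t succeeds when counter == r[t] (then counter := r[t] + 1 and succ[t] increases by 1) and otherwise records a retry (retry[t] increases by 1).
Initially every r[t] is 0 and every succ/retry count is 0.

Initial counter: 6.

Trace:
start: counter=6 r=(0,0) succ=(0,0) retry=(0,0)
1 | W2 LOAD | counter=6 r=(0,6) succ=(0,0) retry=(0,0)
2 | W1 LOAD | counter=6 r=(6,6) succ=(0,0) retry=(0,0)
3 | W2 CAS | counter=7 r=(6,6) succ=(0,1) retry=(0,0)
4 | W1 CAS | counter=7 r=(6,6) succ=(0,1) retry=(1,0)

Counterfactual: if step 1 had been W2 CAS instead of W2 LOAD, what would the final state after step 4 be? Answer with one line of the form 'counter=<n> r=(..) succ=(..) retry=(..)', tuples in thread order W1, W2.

counter=7 r=(6,0) succ=(1,0) retry=(0,2)

(re-executing from step 1 with the substitution; state before step 1: counter=6 r=(0,0) succ=(0,0) retry=(0,0))
1 | W2 CAS | counter=6 r=(0,0) succ=(0,0) retry=(0,1)
2 | W1 LOAD | counter=6 r=(6,0) succ=(0,0) retry=(0,1)
3 | W2 CAS | counter=6 r=(6,0) succ=(0,0) retry=(0,2)
4 | W1 CAS | counter=7 r=(6,0) succ=(1,0) retry=(0,2)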